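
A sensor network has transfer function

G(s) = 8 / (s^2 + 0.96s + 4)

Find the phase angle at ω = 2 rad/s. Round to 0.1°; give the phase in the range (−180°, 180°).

At s = jω = j2:
quadratic: (j2)² + 0.96·j2 + 4 = 0 + j1.92 → |·| ≈ 1.92, ∠ ≈ 90.00°
∠G = 0.00° − 90.00° = -90.00°

-90.0°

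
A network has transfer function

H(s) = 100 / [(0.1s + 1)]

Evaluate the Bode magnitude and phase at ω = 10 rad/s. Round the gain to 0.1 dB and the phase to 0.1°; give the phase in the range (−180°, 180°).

37.0 dB, -45.0°

At ω = 10 rad/s:
pole (1 + j10·0.1) = 1 + j1 → |·| ≈ 1.4142, ∠ ≈ 45.00°
|H| = 100 · 1 / (1.4142) ≈ 70.711
Gain = 20 log₁₀(70.711) ≈ 36.99 dB
∠H = (0°) − (45.00°) = -45.00°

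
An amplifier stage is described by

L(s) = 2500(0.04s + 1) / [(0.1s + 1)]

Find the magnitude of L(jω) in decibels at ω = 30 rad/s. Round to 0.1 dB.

61.8 dB

At ω = 30 rad/s:
zero (1 + j30·0.04) = 1 + j1.2 → |·| ≈ 1.562, ∠ ≈ 50.19°
pole (1 + j30·0.1) = 1 + j3 → |·| ≈ 3.1623, ∠ ≈ 71.57°
|L| = 2500 · 1.562 / (3.1623) ≈ 1234.9
Gain = 20 log₁₀(1234.9) ≈ 61.83 dB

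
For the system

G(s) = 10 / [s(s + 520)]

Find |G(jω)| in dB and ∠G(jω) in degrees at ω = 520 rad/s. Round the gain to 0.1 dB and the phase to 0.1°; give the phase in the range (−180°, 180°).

At s = jω = j520:
pole (s+520): 520 + j520 → |·| = √(520²+520²) = √540800 ≈ 735.39, ∠ = arctan(520/520) ≈ 45.00°
pole at origin: |s| = 520, ∠ = 90.00° (in denominator)
|G| = 10 / 3.824e+05 ≈ 2.6151e-05
Gain = 20 log₁₀(2.6151e-05) ≈ -91.65 dB
∠G = 0.00° − 135.00° = -135.00°

-91.7 dB, -135.0°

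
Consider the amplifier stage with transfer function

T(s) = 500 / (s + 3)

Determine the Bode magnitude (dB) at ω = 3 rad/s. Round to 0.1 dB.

At s = jω = j3:
pole (s+3): 3 + j3 → |·| = √(3²+3²) = √18 ≈ 4.2426, ∠ = arctan(3/3) ≈ 45.00°
|T| = 500 / 4.2426 ≈ 117.85
Gain = 20 log₁₀(117.85) ≈ 41.43 dB

41.4 dB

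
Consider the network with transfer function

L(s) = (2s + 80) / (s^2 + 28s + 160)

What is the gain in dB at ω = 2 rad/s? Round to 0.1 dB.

-6.3 dB

Substitute s = j2:
Numerator: 2(j2) + 80 = 80 + j4
Denominator: (j2)^2 + 28(j2) + 160 = 156 + j56
|N| = √(80² + 4²) ≈ 80.1, ∠N ≈ 2.86°
|D| = √(156² + 56²) ≈ 165.75, ∠D ≈ 19.75°
|L| = 80.1 / 165.75 ≈ 0.48326
Gain = 20 log₁₀(0.48326) ≈ -6.32 dB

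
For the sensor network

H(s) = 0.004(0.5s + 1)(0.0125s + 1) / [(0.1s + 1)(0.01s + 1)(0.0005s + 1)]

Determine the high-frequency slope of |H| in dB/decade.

Each pole contributes −20 dB/decade at high frequency; each zero contributes +20 dB/decade.
Net: 2 zero(s) − 3 pole(s) → -20 dB/decade.

-20 dB/decade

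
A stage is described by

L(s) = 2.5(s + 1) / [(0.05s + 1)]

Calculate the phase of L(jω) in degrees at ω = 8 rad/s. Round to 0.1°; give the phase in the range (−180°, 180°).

61.1°

At ω = 8 rad/s:
zero (1 + j8·1) = 1 + j8 → |·| ≈ 8.0623, ∠ ≈ 82.87°
pole (1 + j8·0.05) = 1 + j0.4 → |·| ≈ 1.077, ∠ ≈ 21.80°
∠L = (82.87°) − (21.80°) = 61.07°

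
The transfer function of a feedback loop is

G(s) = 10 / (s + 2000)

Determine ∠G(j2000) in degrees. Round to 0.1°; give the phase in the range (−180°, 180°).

At s = jω = j2000:
pole (s+2000): 2000 + j2000 → |·| = √(2000²+2000²) = √8000000 ≈ 2828.4, ∠ = arctan(2000/2000) ≈ 45.00°
∠G = 0.00° − 45.00° = -45.00°

-45.0°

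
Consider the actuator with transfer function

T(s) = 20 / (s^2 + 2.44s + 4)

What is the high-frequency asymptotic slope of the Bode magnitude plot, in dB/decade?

-40 dB/decade

Each pole contributes −20 dB/decade at high frequency; each zero contributes +20 dB/decade.
Net: 0 zero(s) − 2 pole(s) → -40 dB/decade.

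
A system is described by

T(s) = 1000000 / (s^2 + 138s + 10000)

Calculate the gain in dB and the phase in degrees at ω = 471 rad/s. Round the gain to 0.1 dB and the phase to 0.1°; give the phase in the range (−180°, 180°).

At s = jω = j471:
quadratic: (j471)² + 138·j471 + 10000 = -211841 + j64998 → |·| ≈ 2.2159e+05, ∠ ≈ 162.94°
|T| = 1000000 / 2.2159e+05 ≈ 4.5128
Gain = 20 log₁₀(4.5128) ≈ 13.09 dB
∠T = 0.00° − 162.94° = -162.94°

13.1 dB, -162.9°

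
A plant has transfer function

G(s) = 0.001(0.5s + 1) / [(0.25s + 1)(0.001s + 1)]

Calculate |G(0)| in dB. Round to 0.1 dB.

G(0) = 0.001 · 1 / 1 = 0.001
20 log₁₀(0.001) ≈ -60.00 dB

-60.0 dB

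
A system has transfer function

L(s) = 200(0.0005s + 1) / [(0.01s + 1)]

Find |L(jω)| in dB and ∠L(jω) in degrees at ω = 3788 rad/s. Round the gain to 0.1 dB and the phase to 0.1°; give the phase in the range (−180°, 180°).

21.1 dB, -26.3°

At ω = 3788 rad/s:
zero (1 + j3788·0.0005) = 1 + j1.894 → |·| ≈ 2.1418, ∠ ≈ 62.17°
pole (1 + j3788·0.01) = 1 + j37.88 → |·| ≈ 37.893, ∠ ≈ 88.49°
|L| = 200 · 2.1418 / (37.893) ≈ 11.304
Gain = 20 log₁₀(11.304) ≈ 21.06 dB
∠L = (62.17°) − (88.49°) = -26.32°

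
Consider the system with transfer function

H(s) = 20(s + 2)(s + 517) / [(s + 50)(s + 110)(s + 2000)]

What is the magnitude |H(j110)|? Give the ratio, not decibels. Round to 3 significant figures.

0.0309

At s = jω = j110:
zero (s+2): 2 + j110 → |·| = √(2²+110²) = √12104 ≈ 110.02, ∠ = arctan(110/2) ≈ 88.96°
zero (s+517): 517 + j110 → |·| = √(517²+110²) = √279389 ≈ 528.57, ∠ = arctan(110/517) ≈ 12.01°
pole (s+50): 50 + j110 → |·| = √(50²+110²) = √14600 ≈ 120.83, ∠ = arctan(110/50) ≈ 65.56°
pole (s+110): 110 + j110 → |·| = √(110²+110²) = √24200 ≈ 155.56, ∠ = arctan(110/110) ≈ 45.00°
pole (s+2000): 2000 + j110 → |·| = √(2000²+110²) = √4012100 ≈ 2003, ∠ = arctan(110/2000) ≈ 3.15°
|H| = 20 · 58153 / 3.7649e+07 ≈ 0.030892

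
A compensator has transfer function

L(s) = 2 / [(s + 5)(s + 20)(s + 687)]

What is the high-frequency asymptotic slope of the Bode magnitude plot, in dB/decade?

-60 dB/decade

Each pole contributes −20 dB/decade at high frequency; each zero contributes +20 dB/decade.
Net: 0 zero(s) − 3 pole(s) → -60 dB/decade.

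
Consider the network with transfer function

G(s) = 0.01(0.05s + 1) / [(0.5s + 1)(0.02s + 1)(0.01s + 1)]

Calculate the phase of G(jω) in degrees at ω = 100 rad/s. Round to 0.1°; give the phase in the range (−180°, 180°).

At ω = 100 rad/s:
zero (1 + j100·0.05) = 1 + j5 → |·| ≈ 5.099, ∠ ≈ 78.69°
pole (1 + j100·0.5) = 1 + j50 → |·| ≈ 50.01, ∠ ≈ 88.85°
pole (1 + j100·0.02) = 1 + j2 → |·| ≈ 2.2361, ∠ ≈ 63.43°
pole (1 + j100·0.01) = 1 + j1 → |·| ≈ 1.4142, ∠ ≈ 45.00°
∠G = (78.69°) − (88.85° + 63.43° + 45.00°) = -118.59°

-118.6°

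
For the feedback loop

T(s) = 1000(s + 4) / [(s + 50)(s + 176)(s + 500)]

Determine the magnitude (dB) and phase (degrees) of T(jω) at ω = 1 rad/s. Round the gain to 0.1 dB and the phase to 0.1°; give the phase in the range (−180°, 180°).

At s = jω = j1:
zero (s+4): 4 + j1 → |·| = √(4²+1²) = √17 ≈ 4.1231, ∠ = arctan(1/4) ≈ 14.04°
pole (s+50): 50 + j1 → |·| = √(50²+1²) = √2501 ≈ 50.01, ∠ = arctan(1/50) ≈ 1.15°
pole (s+176): 176 + j1 → |·| = √(176²+1²) = √30977 ≈ 176, ∠ = arctan(1/176) ≈ 0.33°
pole (s+500): 500 + j1 → |·| = √(500²+1²) = √250001 ≈ 500, ∠ = arctan(1/500) ≈ 0.11°
|T| = 1000 · 4.1231 / 4.4009e+06 ≈ 0.00093688
Gain = 20 log₁₀(0.00093688) ≈ -60.57 dB
∠T = 14.04° − 1.59° = 12.45°

-60.6 dB, 12.5°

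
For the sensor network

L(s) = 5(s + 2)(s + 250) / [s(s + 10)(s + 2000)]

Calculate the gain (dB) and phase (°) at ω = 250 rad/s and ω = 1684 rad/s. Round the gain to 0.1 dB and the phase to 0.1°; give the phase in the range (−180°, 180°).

ω = 250: -49.1 dB, -50.3°; ω = 1684: -54.3 dB, -48.3°

At s = jω = j250:
zero (s+2): 2 + j250 → |·| = √(2²+250²) = √62504 ≈ 250.01, ∠ = arctan(250/2) ≈ 89.54°
zero (s+250): 250 + j250 → |·| = √(250²+250²) = √125000 ≈ 353.55, ∠ = arctan(250/250) ≈ 45.00°
pole (s+10): 10 + j250 → |·| = √(10²+250²) = √62600 ≈ 250.2, ∠ = arctan(250/10) ≈ 87.71°
pole (s+2000): 2000 + j250 → |·| = √(2000²+250²) = √4062500 ≈ 2015.6, ∠ = arctan(250/2000) ≈ 7.13°
pole at origin: |s| = 250, ∠ = 90.00° (in denominator)
|L| = 5 · 88391 / 1.2608e+08 ≈ 0.0035054
Gain = 20 log₁₀(0.0035054) ≈ -49.11 dB
∠L = 134.54° − 184.84° = -50.30°

At s = jω = j1684:
zero (s+2): 2 + j1684 → |·| = √(2²+1684²) = √2835860 ≈ 1684, ∠ = arctan(1684/2) ≈ 89.93°
zero (s+250): 250 + j1684 → |·| = √(250²+1684²) = √2898356 ≈ 1702.5, ∠ = arctan(1684/250) ≈ 81.56°
pole (s+10): 10 + j1684 → |·| = √(10²+1684²) = √2835956 ≈ 1684, ∠ = arctan(1684/10) ≈ 89.66°
pole (s+2000): 2000 + j1684 → |·| = √(2000²+1684²) = √6835856 ≈ 2614.5, ∠ = arctan(1684/2000) ≈ 40.10°
pole at origin: |s| = 1684, ∠ = 90.00° (in denominator)
|L| = 5 · 2.867e+06 / 7.4143e+09 ≈ 0.0019334
Gain = 20 log₁₀(0.0019334) ≈ -54.27 dB
∠L = 171.49° − 219.76° = -48.27°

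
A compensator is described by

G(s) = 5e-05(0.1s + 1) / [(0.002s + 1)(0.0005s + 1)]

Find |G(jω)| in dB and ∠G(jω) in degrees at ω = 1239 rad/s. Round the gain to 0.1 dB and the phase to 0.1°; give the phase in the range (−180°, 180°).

-54.1 dB, -10.3°

At ω = 1239 rad/s:
zero (1 + j1239·0.1) = 1 + j123.9 → |·| ≈ 123.9, ∠ ≈ 89.54°
pole (1 + j1239·0.002) = 1 + j2.478 → |·| ≈ 2.6722, ∠ ≈ 68.02°
pole (1 + j1239·0.0005) = 1 + j0.6195 → |·| ≈ 1.1763, ∠ ≈ 31.78°
|G| = 5e-05 · 123.9 / (2.6722 · 1.1763) ≈ 0.0019709
Gain = 20 log₁₀(0.0019709) ≈ -54.11 dB
∠G = (89.54°) − (68.02° + 31.78°) = -10.26°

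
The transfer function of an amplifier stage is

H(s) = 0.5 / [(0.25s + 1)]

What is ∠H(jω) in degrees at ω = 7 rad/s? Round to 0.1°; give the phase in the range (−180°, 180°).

-60.3°

At ω = 7 rad/s:
pole (1 + j7·0.25) = 1 + j1.75 → |·| ≈ 2.0156, ∠ ≈ 60.26°
∠H = (0°) − (60.26°) = -60.26°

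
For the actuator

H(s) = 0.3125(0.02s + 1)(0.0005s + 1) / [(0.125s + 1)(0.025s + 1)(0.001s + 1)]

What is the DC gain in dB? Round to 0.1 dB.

-10.1 dB

H(0) = 0.3125 · 1 / 1 = 0.3125
20 log₁₀(0.3125) ≈ -10.10 dB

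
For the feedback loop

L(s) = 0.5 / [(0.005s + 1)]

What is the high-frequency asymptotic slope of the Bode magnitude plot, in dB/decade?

Each pole contributes −20 dB/decade at high frequency; each zero contributes +20 dB/decade.
Net: 0 zero(s) − 1 pole(s) → -20 dB/decade.

-20 dB/decade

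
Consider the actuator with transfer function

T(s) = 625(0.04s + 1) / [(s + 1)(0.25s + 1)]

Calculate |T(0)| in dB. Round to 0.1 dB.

55.9 dB

T(0) = 625 · 1 / 1 = 625
20 log₁₀(625) ≈ 55.92 dB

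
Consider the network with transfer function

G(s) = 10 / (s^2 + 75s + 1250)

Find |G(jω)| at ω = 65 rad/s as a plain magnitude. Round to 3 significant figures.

Substitute s = j65:
Numerator: 10 = 10 + j0
Denominator: (j65)^2 + 75(j65) + 1250 = -2975 + j4875
|N| = √(10² + 0²) ≈ 10, ∠N ≈ 0.00°
|D| = √(2975² + 4875²) ≈ 5711.1, ∠D ≈ 121.39°
|G| = 10 / 5711.1 ≈ 0.001751

0.00175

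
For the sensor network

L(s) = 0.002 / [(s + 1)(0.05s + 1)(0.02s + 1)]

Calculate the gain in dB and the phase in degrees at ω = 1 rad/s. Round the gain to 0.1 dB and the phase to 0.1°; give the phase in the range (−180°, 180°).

-57.0 dB, -49.0°

At ω = 1 rad/s:
pole (1 + j1·1) = 1 + j1 → |·| ≈ 1.4142, ∠ ≈ 45.00°
pole (1 + j1·0.05) = 1 + j0.05 → |·| ≈ 1.0012, ∠ ≈ 2.86°
pole (1 + j1·0.02) = 1 + j0.02 → |·| ≈ 1.0002, ∠ ≈ 1.15°
|L| = 0.002 · 1 / (1.4142 · 1.0012 · 1.0002) ≈ 0.0014122
Gain = 20 log₁₀(0.0014122) ≈ -57.00 dB
∠L = (0°) − (45.00° + 2.86° + 1.15°) = -49.01°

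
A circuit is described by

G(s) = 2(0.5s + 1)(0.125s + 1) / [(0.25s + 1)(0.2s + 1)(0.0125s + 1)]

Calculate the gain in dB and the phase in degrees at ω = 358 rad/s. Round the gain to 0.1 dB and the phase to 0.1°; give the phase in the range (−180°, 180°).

At ω = 358 rad/s:
zero (1 + j358·0.5) = 1 + j179 → |·| ≈ 179, ∠ ≈ 89.68°
zero (1 + j358·0.125) = 1 + j44.75 → |·| ≈ 44.761, ∠ ≈ 88.72°
pole (1 + j358·0.25) = 1 + j89.5 → |·| ≈ 89.506, ∠ ≈ 89.36°
pole (1 + j358·0.2) = 1 + j71.6 → |·| ≈ 71.607, ∠ ≈ 89.20°
pole (1 + j358·0.0125) = 1 + j4.475 → |·| ≈ 4.5854, ∠ ≈ 77.40°
|G| = 2 · 179 · 44.761 / (89.506 · 71.607 · 4.5854) ≈ 0.54525
Gain = 20 log₁₀(0.54525) ≈ -5.27 dB
∠G = (89.68° + 88.72°) − (89.36° + 89.20° + 77.40°) = -77.56°

-5.3 dB, -77.6°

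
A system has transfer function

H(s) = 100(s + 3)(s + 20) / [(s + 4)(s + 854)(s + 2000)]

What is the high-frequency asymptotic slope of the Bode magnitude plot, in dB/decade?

-20 dB/decade

Each pole contributes −20 dB/decade at high frequency; each zero contributes +20 dB/decade.
Net: 2 zero(s) − 3 pole(s) → -20 dB/decade.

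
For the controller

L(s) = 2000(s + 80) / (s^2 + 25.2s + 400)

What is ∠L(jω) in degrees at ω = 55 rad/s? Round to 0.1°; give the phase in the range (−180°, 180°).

-117.7°

At s = jω = j55:
zero (s+80): 80 + j55 → |·| = √(80²+55²) = √9425 ≈ 97.082, ∠ = arctan(55/80) ≈ 34.51°
quadratic: (j55)² + 25.2·j55 + 400 = -2625 + j1386 → |·| ≈ 2968.4, ∠ ≈ 152.17°
∠L = 34.51° − 152.17° = -117.66°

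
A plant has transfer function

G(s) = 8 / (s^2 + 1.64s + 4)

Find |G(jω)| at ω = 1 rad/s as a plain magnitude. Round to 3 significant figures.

2.34

At s = jω = j1:
quadratic: (j1)² + 1.64·j1 + 4 = 3 + j1.64 → |·| ≈ 3.419, ∠ ≈ 28.66°
|G| = 8 / 3.419 ≈ 2.3399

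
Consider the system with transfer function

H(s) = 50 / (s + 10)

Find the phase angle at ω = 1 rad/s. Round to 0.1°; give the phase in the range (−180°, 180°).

-5.7°

Substitute s = j1:
Numerator: 50 = 50 + j0
Denominator: (j1) + 10 = 10 + j1
|N| = √(50² + 0²) ≈ 50, ∠N ≈ 0.00°
|D| = √(10² + 1²) ≈ 10.05, ∠D ≈ 5.71°
∠H = 0.00° − 5.71° = -5.71°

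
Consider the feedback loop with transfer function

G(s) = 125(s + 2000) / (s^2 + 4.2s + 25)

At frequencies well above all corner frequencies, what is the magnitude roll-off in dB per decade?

-20 dB/decade

Each pole contributes −20 dB/decade at high frequency; each zero contributes +20 dB/decade.
Net: 1 zero(s) − 2 pole(s) → -20 dB/decade.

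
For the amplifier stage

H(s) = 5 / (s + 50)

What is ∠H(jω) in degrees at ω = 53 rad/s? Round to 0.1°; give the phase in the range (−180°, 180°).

At s = jω = j53:
pole (s+50): 50 + j53 → |·| = √(50²+53²) = √5309 ≈ 72.863, ∠ = arctan(53/50) ≈ 46.67°
∠H = 0.00° − 46.67° = -46.67°

-46.7°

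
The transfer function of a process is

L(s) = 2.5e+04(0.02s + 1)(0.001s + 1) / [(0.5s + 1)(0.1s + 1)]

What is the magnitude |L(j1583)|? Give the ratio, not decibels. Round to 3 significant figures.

At ω = 1583 rad/s:
zero (1 + j1583·0.02) = 1 + j31.66 → |·| ≈ 31.676, ∠ ≈ 88.19°
zero (1 + j1583·0.001) = 1 + j1.583 → |·| ≈ 1.8724, ∠ ≈ 57.72°
pole (1 + j1583·0.5) = 1 + j791.5 → |·| ≈ 791.5, ∠ ≈ 89.93°
pole (1 + j1583·0.1) = 1 + j158.3 → |·| ≈ 158.3, ∠ ≈ 89.64°
|L| = 2.5e+04 · 31.676 · 1.8724 / (791.5 · 158.3) ≈ 11.834

11.8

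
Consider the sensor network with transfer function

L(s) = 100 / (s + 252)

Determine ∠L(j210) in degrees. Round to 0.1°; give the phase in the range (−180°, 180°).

-39.8°

At s = jω = j210:
pole (s+252): 252 + j210 → |·| = √(252²+210²) = √107604 ≈ 328.03, ∠ = arctan(210/252) ≈ 39.81°
∠L = 0.00° − 39.81° = -39.81°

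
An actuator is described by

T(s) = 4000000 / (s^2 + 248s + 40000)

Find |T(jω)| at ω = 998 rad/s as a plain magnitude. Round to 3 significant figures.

At s = jω = j998:
quadratic: (j998)² + 248·j998 + 40000 = -956004 + j247504 → |·| ≈ 9.8752e+05, ∠ ≈ 165.49°
|T| = 4000000 / 9.8752e+05 ≈ 4.0506

4.05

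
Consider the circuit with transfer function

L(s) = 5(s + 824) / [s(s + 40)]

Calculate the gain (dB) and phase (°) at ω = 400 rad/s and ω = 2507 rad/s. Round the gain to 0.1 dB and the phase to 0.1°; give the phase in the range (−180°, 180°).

At s = jω = j400:
zero (s+824): 824 + j400 → |·| = √(824²+400²) = √838976 ≈ 915.96, ∠ = arctan(400/824) ≈ 25.89°
pole (s+40): 40 + j400 → |·| = √(40²+400²) = √161600 ≈ 402, ∠ = arctan(400/40) ≈ 84.29°
pole at origin: |s| = 400, ∠ = 90.00° (in denominator)
|L| = 5 · 915.96 / 1.608e+05 ≈ 0.028481
Gain = 20 log₁₀(0.028481) ≈ -30.91 dB
∠L = 25.89° − 174.29° = -148.40°

At s = jω = j2507:
zero (s+824): 824 + j2507 → |·| = √(824²+2507²) = √6964025 ≈ 2638.9, ∠ = arctan(2507/824) ≈ 71.81°
pole (s+40): 40 + j2507 → |·| = √(40²+2507²) = √6286649 ≈ 2507.3, ∠ = arctan(2507/40) ≈ 89.09°
pole at origin: |s| = 2507, ∠ = 90.00° (in denominator)
|L| = 5 · 2638.9 / 6.2858e+06 ≈ 0.0020991
Gain = 20 log₁₀(0.0020991) ≈ -53.56 dB
∠L = 71.81° − 179.09° = -107.28°

ω = 400: -30.9 dB, -148.4°; ω = 2507: -53.6 dB, -107.3°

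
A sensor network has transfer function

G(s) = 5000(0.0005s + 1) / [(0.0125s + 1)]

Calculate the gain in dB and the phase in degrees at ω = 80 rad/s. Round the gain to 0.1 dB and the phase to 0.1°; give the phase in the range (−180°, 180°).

71.0 dB, -42.7°

At ω = 80 rad/s:
zero (1 + j80·0.0005) = 1 + j0.04 → |·| ≈ 1.0008, ∠ ≈ 2.29°
pole (1 + j80·0.0125) = 1 + j1 → |·| ≈ 1.4142, ∠ ≈ 45.00°
|G| = 5000 · 1.0008 / (1.4142) ≈ 3538.4
Gain = 20 log₁₀(3538.4) ≈ 70.98 dB
∠G = (2.29°) − (45.00°) = -42.71°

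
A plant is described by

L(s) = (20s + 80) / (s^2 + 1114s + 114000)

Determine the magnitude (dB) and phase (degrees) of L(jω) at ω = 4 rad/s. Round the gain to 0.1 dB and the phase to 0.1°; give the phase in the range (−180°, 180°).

Substitute s = j4:
Numerator: 20(j4) + 80 = 80 + j80
Denominator: (j4)^2 + 1114(j4) + 114000 = 113984 + j4456
|N| = √(80² + 80²) ≈ 113.14, ∠N ≈ 45.00°
|D| = √(113984² + 4456²) ≈ 1.1407e+05, ∠D ≈ 2.24°
|L| = 113.14 / 1.1407e+05 ≈ 0.00099185
Gain = 20 log₁₀(0.00099185) ≈ -60.07 dB
∠L = 45.00° − 2.24° = 42.76°

-60.1 dB, 42.8°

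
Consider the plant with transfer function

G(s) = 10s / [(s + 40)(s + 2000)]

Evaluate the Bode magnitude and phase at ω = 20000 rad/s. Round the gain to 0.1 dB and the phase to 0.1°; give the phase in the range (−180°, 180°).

At s = jω = j20000:
zero at origin: s = j20000 → |·| = 20000, ∠ = 90.00°
pole (s+40): 40 + j20000 → |·| = √(40²+20000²) = √400001600 ≈ 20000, ∠ = arctan(20000/40) ≈ 89.89°
pole (s+2000): 2000 + j20000 → |·| = √(2000²+20000²) = √404000000 ≈ 20100, ∠ = arctan(20000/2000) ≈ 84.29°
|G| = 10 · 20000 / 4.02e+08 ≈ 0.00049751
Gain = 20 log₁₀(0.00049751) ≈ -66.06 dB
∠G = 90.00° − 174.18° = -84.18°

-66.1 dB, -84.2°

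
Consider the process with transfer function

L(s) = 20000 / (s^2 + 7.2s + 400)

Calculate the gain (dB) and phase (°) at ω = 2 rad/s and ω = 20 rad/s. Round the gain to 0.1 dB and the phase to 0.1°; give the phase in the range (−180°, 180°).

ω = 2: 34.1 dB, -2.1°; ω = 20: 42.9 dB, -90.0°

At s = jω = j2:
quadratic: (j2)² + 7.2·j2 + 400 = 396 + j14.4 → |·| ≈ 396.26, ∠ ≈ 2.08°
|L| = 20000 / 396.26 ≈ 50.472
Gain = 20 log₁₀(50.472) ≈ 34.06 dB
∠L = 0.00° − 2.08° = -2.08°

At s = jω = j20:
quadratic: (j20)² + 7.2·j20 + 400 = 0 + j144 → |·| ≈ 144, ∠ ≈ 90.00°
|L| = 20000 / 144 ≈ 138.89
Gain = 20 log₁₀(138.89) ≈ 42.85 dB
∠L = 0.00° − 90.00° = -90.00°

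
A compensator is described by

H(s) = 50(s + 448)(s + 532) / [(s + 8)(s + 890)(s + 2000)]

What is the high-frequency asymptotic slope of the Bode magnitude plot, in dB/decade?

Each pole contributes −20 dB/decade at high frequency; each zero contributes +20 dB/decade.
Net: 2 zero(s) − 3 pole(s) → -20 dB/decade.

-20 dB/decade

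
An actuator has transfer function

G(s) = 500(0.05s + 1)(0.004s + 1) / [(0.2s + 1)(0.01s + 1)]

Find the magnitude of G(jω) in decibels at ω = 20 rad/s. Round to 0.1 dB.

44.5 dB

At ω = 20 rad/s:
zero (1 + j20·0.05) = 1 + j1 → |·| ≈ 1.4142, ∠ ≈ 45.00°
zero (1 + j20·0.004) = 1 + j0.08 → |·| ≈ 1.0032, ∠ ≈ 4.57°
pole (1 + j20·0.2) = 1 + j4 → |·| ≈ 4.1231, ∠ ≈ 75.96°
pole (1 + j20·0.01) = 1 + j0.2 → |·| ≈ 1.0198, ∠ ≈ 11.31°
|G| = 500 · 1.4142 · 1.0032 / (4.1231 · 1.0198) ≈ 168.71
Gain = 20 log₁₀(168.71) ≈ 44.54 dB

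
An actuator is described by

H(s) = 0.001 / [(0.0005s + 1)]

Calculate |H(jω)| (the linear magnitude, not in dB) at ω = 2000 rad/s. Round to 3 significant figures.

At ω = 2000 rad/s:
pole (1 + j2000·0.0005) = 1 + j1 → |·| ≈ 1.4142, ∠ ≈ 45.00°
|H| = 0.001 · 1 / (1.4142) ≈ 0.00070711

0.000707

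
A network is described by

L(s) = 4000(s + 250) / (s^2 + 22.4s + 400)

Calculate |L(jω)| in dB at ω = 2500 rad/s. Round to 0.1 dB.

4.1 dB

At s = jω = j2500:
zero (s+250): 250 + j2500 → |·| = √(250²+2500²) = √6312500 ≈ 2512.5, ∠ = arctan(2500/250) ≈ 84.29°
quadratic: (j2500)² + 22.4·j2500 + 400 = -6249600 + j56000 → |·| ≈ 6.2499e+06, ∠ ≈ 179.49°
|L| = 4000 · 2512.5 / 6.2499e+06 ≈ 1.608
Gain = 20 log₁₀(1.608) ≈ 4.13 dB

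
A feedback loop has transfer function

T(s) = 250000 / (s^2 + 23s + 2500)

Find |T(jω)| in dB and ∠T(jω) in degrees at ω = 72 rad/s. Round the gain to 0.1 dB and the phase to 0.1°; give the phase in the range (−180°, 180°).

38.0 dB, -148.3°

At s = jω = j72:
quadratic: (j72)² + 23·j72 + 2500 = -2684 + j1656 → |·| ≈ 3153.8, ∠ ≈ 148.33°
|T| = 250000 / 3153.8 ≈ 79.269
Gain = 20 log₁₀(79.269) ≈ 37.98 dB
∠T = 0.00° − 148.33° = -148.33°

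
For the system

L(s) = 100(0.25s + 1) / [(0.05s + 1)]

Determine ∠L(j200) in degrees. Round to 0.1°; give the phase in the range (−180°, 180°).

4.6°

At ω = 200 rad/s:
zero (1 + j200·0.25) = 1 + j50 → |·| ≈ 50.01, ∠ ≈ 88.85°
pole (1 + j200·0.05) = 1 + j10 → |·| ≈ 10.05, ∠ ≈ 84.29°
∠L = (88.85°) − (84.29°) = 4.56°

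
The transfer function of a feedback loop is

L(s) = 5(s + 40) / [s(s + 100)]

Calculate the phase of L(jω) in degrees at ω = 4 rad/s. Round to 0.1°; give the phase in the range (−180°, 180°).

At s = jω = j4:
zero (s+40): 40 + j4 → |·| = √(40²+4²) = √1616 ≈ 40.2, ∠ = arctan(4/40) ≈ 5.71°
pole (s+100): 100 + j4 → |·| = √(100²+4²) = √10016 ≈ 100.08, ∠ = arctan(4/100) ≈ 2.29°
pole at origin: |s| = 4, ∠ = 90.00° (in denominator)
∠L = 5.71° − 92.29° = -86.58°

-86.6°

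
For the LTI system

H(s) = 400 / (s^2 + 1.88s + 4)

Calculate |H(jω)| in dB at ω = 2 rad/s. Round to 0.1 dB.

40.5 dB

At s = jω = j2:
quadratic: (j2)² + 1.88·j2 + 4 = 0 + j3.76 → |·| ≈ 3.76, ∠ ≈ 90.00°
|H| = 400 / 3.76 ≈ 106.38
Gain = 20 log₁₀(106.38) ≈ 40.54 dB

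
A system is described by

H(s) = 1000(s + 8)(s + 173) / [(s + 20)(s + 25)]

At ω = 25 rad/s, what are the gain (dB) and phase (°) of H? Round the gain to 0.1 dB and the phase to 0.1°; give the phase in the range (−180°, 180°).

At s = jω = j25:
zero (s+8): 8 + j25 → |·| = √(8²+25²) = √689 ≈ 26.249, ∠ = arctan(25/8) ≈ 72.26°
zero (s+173): 173 + j25 → |·| = √(173²+25²) = √30554 ≈ 174.8, ∠ = arctan(25/173) ≈ 8.22°
pole (s+20): 20 + j25 → |·| = √(20²+25²) = √1025 ≈ 32.016, ∠ = arctan(25/20) ≈ 51.34°
pole (s+25): 25 + j25 → |·| = √(25²+25²) = √1250 ≈ 35.355, ∠ = arctan(25/25) ≈ 45.00°
|H| = 1000 · 4588.3 / 1131.9 ≈ 4053.6
Gain = 20 log₁₀(4053.6) ≈ 72.16 dB
∠H = 80.48° − 96.34° = -15.86°

72.2 dB, -15.9°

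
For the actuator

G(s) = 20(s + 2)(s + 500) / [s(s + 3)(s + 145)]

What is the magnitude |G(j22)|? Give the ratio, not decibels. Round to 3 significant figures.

At s = jω = j22:
zero (s+2): 2 + j22 → |·| = √(2²+22²) = √488 ≈ 22.091, ∠ = arctan(22/2) ≈ 84.81°
zero (s+500): 500 + j22 → |·| = √(500²+22²) = √250484 ≈ 500.48, ∠ = arctan(22/500) ≈ 2.52°
pole (s+3): 3 + j22 → |·| = √(3²+22²) = √493 ≈ 22.204, ∠ = arctan(22/3) ≈ 82.23°
pole (s+145): 145 + j22 → |·| = √(145²+22²) = √21509 ≈ 146.66, ∠ = arctan(22/145) ≈ 8.63°
pole at origin: |s| = 22, ∠ = 90.00° (in denominator)
|G| = 20 · 11056 / 71642 ≈ 3.0865

3.09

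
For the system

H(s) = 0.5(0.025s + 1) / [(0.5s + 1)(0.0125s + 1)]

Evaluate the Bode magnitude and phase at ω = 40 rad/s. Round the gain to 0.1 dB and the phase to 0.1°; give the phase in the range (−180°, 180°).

-30.0 dB, -68.7°

At ω = 40 rad/s:
zero (1 + j40·0.025) = 1 + j1 → |·| ≈ 1.4142, ∠ ≈ 45.00°
pole (1 + j40·0.5) = 1 + j20 → |·| ≈ 20.025, ∠ ≈ 87.14°
pole (1 + j40·0.0125) = 1 + j0.5 → |·| ≈ 1.118, ∠ ≈ 26.57°
|H| = 0.5 · 1.4142 / (20.025 · 1.118) ≈ 0.031584
Gain = 20 log₁₀(0.031584) ≈ -30.01 dB
∠H = (45.00°) − (87.14° + 26.57°) = -68.71°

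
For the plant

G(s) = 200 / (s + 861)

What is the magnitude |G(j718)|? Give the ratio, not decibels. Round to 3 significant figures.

0.178

Substitute s = j718:
Numerator: 200 = 200 + j0
Denominator: (j718) + 861 = 861 + j718
|N| = √(200² + 0²) ≈ 200, ∠N ≈ 0.00°
|D| = √(861² + 718²) ≈ 1121.1, ∠D ≈ 39.83°
|G| = 200 / 1121.1 ≈ 0.1784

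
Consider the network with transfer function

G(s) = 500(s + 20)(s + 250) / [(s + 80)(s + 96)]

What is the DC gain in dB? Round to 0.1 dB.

50.3 dB

G(0) = 500·20·250 / (80·96) ≈ 325.52
20 log₁₀(325.52) ≈ 50.25 dB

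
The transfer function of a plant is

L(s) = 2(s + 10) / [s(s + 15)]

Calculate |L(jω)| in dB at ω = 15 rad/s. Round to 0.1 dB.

At s = jω = j15:
zero (s+10): 10 + j15 → |·| = √(10²+15²) = √325 ≈ 18.028, ∠ = arctan(15/10) ≈ 56.31°
pole (s+15): 15 + j15 → |·| = √(15²+15²) = √450 ≈ 21.213, ∠ = arctan(15/15) ≈ 45.00°
pole at origin: |s| = 15, ∠ = 90.00° (in denominator)
|L| = 2 · 18.028 / 318.19 ≈ 0.11332
Gain = 20 log₁₀(0.11332) ≈ -18.91 dB

-18.9 dB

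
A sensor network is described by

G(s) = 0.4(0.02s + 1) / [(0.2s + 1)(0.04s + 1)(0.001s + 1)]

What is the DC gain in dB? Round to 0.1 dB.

-8.0 dB

G(0) = 0.4 · 1 / 1 = 0.4
20 log₁₀(0.4) ≈ -7.96 dB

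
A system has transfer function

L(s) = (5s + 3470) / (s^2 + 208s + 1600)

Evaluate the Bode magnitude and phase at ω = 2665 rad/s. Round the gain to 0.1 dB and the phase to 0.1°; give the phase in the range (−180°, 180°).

-54.3 dB, -100.1°

Substitute s = j2665:
Numerator: 5(j2665) + 3470 = 3470 + j13325
Denominator: (j2665)^2 + 208(j2665) + 1600 = -7100625 + j554320
|N| = √(3470² + 13325²) ≈ 13769, ∠N ≈ 75.40°
|D| = √(7100625² + 554320²) ≈ 7.1222e+06, ∠D ≈ 175.54°
|L| = 13769 / 7.1222e+06 ≈ 0.0019333
Gain = 20 log₁₀(0.0019333) ≈ -54.27 dB
∠L = 75.40° − 175.54° = -100.14°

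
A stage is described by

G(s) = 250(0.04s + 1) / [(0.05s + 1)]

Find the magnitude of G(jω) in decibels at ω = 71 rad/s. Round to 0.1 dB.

46.2 dB

At ω = 71 rad/s:
zero (1 + j71·0.04) = 1 + j2.84 → |·| ≈ 3.0109, ∠ ≈ 70.60°
pole (1 + j71·0.05) = 1 + j3.55 → |·| ≈ 3.6882, ∠ ≈ 74.27°
|G| = 250 · 3.0109 / (3.6882) ≈ 204.09
Gain = 20 log₁₀(204.09) ≈ 46.20 dB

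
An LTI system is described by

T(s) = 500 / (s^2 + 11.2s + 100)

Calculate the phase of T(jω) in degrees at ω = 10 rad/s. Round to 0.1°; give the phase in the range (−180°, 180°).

-90.0°

At s = jω = j10:
quadratic: (j10)² + 11.2·j10 + 100 = 0 + j112 → |·| ≈ 112, ∠ ≈ 90.00°
∠T = 0.00° − 90.00° = -90.00°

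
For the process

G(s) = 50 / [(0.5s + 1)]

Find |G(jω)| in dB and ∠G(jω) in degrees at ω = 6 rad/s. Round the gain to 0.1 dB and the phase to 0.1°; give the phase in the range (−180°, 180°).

At ω = 6 rad/s:
pole (1 + j6·0.5) = 1 + j3 → |·| ≈ 3.1623, ∠ ≈ 71.57°
|G| = 50 · 1 / (3.1623) ≈ 15.811
Gain = 20 log₁₀(15.811) ≈ 23.98 dB
∠G = (0°) − (71.57°) = -71.57°

24.0 dB, -71.6°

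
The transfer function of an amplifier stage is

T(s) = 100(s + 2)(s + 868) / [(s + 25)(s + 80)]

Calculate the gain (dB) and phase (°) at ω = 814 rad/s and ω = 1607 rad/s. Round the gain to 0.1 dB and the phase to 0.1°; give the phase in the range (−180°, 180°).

At s = jω = j814:
zero (s+2): 2 + j814 → |·| = √(2²+814²) = √662600 ≈ 814, ∠ = arctan(814/2) ≈ 89.86°
zero (s+868): 868 + j814 → |·| = √(868²+814²) = √1416020 ≈ 1190, ∠ = arctan(814/868) ≈ 43.16°
pole (s+25): 25 + j814 → |·| = √(25²+814²) = √663221 ≈ 814.38, ∠ = arctan(814/25) ≈ 88.24°
pole (s+80): 80 + j814 → |·| = √(80²+814²) = √668996 ≈ 817.92, ∠ = arctan(814/80) ≈ 84.39°
|T| = 100 · 9.6866e+05 / 6.661e+05 ≈ 145.42
Gain = 20 log₁₀(145.42) ≈ 43.25 dB
∠T = 133.02° − 172.63° = -39.61°

At s = jω = j1607:
zero (s+2): 2 + j1607 → |·| = √(2²+1607²) = √2582453 ≈ 1607, ∠ = arctan(1607/2) ≈ 89.93°
zero (s+868): 868 + j1607 → |·| = √(868²+1607²) = √3335873 ≈ 1826.4, ∠ = arctan(1607/868) ≈ 61.62°
pole (s+25): 25 + j1607 → |·| = √(25²+1607²) = √2583074 ≈ 1607.2, ∠ = arctan(1607/25) ≈ 89.11°
pole (s+80): 80 + j1607 → |·| = √(80²+1607²) = √2588849 ≈ 1609, ∠ = arctan(1607/80) ≈ 87.15°
|T| = 100 · 2.935e+06 / 2.586e+06 ≈ 113.5
Gain = 20 log₁₀(113.5) ≈ 41.10 dB
∠T = 151.55° − 176.26° = -24.71°

ω = 814: 43.3 dB, -39.6°; ω = 1607: 41.1 dB, -24.7°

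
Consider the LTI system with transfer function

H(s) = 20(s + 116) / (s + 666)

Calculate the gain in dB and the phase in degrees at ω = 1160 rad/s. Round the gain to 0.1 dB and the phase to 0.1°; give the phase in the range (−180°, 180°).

At s = jω = j1160:
zero (s+116): 116 + j1160 → |·| = √(116²+1160²) = √1359056 ≈ 1165.8, ∠ = arctan(1160/116) ≈ 84.29°
pole (s+666): 666 + j1160 → |·| = √(666²+1160²) = √1789156 ≈ 1337.6, ∠ = arctan(1160/666) ≈ 60.14°
|H| = 20 · 1165.8 / 1337.6 ≈ 17.431
Gain = 20 log₁₀(17.431) ≈ 24.83 dB
∠H = 84.29° − 60.14° = 24.15°

24.8 dB, 24.2°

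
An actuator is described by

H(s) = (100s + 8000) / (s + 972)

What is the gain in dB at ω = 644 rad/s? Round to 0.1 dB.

Substitute s = j644:
Numerator: 100(j644) + 8000 = 8000 + j64400
Denominator: (j644) + 972 = 972 + j644
|N| = √(8000² + 64400²) ≈ 64895, ∠N ≈ 82.92°
|D| = √(972² + 644²) ≈ 1166, ∠D ≈ 33.53°
|H| = 64895 / 1166 ≈ 55.656
Gain = 20 log₁₀(55.656) ≈ 34.91 dB

34.9 dB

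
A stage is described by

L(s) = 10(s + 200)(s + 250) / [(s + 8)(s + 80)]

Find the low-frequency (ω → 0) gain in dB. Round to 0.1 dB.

57.9 dB

L(0) = 10·200·250 / (8·80) = 781.25
20 log₁₀(781.25) ≈ 57.86 dB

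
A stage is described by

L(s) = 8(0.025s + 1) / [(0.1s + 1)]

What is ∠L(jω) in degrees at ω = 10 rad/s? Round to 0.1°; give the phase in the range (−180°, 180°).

At ω = 10 rad/s:
zero (1 + j10·0.025) = 1 + j0.25 → |·| ≈ 1.0308, ∠ ≈ 14.04°
pole (1 + j10·0.1) = 1 + j1 → |·| ≈ 1.4142, ∠ ≈ 45.00°
∠L = (14.04°) − (45.00°) = -30.96°

-31.0°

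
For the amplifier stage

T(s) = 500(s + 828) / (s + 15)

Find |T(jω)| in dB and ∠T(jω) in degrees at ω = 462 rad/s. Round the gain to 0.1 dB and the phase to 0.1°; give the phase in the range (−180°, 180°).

At s = jω = j462:
zero (s+828): 828 + j462 → |·| = √(828²+462²) = √899028 ≈ 948.17, ∠ = arctan(462/828) ≈ 29.16°
pole (s+15): 15 + j462 → |·| = √(15²+462²) = √213669 ≈ 462.24, ∠ = arctan(462/15) ≈ 88.14°
|T| = 500 · 948.17 / 462.24 ≈ 1025.6
Gain = 20 log₁₀(1025.6) ≈ 60.22 dB
∠T = 29.16° − 88.14° = -58.98°

60.2 dB, -59.0°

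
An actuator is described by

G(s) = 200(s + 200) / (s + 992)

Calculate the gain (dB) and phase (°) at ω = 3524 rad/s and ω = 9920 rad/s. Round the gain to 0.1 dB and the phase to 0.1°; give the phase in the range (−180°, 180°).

At s = jω = j3524:
zero (s+200): 200 + j3524 → |·| = √(200²+3524²) = √12458576 ≈ 3529.7, ∠ = arctan(3524/200) ≈ 86.75°
pole (s+992): 992 + j3524 → |·| = √(992²+3524²) = √13402640 ≈ 3661, ∠ = arctan(3524/992) ≈ 74.28°
|G| = 200 · 3529.7 / 3661 ≈ 192.83
Gain = 20 log₁₀(192.83) ≈ 45.70 dB
∠G = 86.75° − 74.28° = 12.47°

At s = jω = j9920:
zero (s+200): 200 + j9920 → |·| = √(200²+9920²) = √98446400 ≈ 9922, ∠ = arctan(9920/200) ≈ 88.84°
pole (s+992): 992 + j9920 → |·| = √(992²+9920²) = √99390464 ≈ 9969.5, ∠ = arctan(9920/992) ≈ 84.29°
|G| = 200 · 9922 / 9969.5 ≈ 199.05
Gain = 20 log₁₀(199.05) ≈ 45.98 dB
∠G = 88.84° − 84.29° = 4.55°

ω = 3524: 45.7 dB, 12.5°; ω = 9920: 46.0 dB, 4.6°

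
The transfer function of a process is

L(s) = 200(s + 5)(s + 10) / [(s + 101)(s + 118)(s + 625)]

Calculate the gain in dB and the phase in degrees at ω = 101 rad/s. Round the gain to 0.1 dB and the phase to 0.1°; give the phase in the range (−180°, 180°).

At s = jω = j101:
zero (s+5): 5 + j101 → |·| = √(5²+101²) = √10226 ≈ 101.12, ∠ = arctan(101/5) ≈ 87.17°
zero (s+10): 10 + j101 → |·| = √(10²+101²) = √10301 ≈ 101.49, ∠ = arctan(101/10) ≈ 84.35°
pole (s+101): 101 + j101 → |·| = √(101²+101²) = √20402 ≈ 142.84, ∠ = arctan(101/101) ≈ 45.00°
pole (s+118): 118 + j101 → |·| = √(118²+101²) = √24125 ≈ 155.32, ∠ = arctan(101/118) ≈ 40.56°
pole (s+625): 625 + j101 → |·| = √(625²+101²) = √400826 ≈ 633.11, ∠ = arctan(101/625) ≈ 9.18°
|L| = 200 · 10263 / 1.4046e+07 ≈ 0.14613
Gain = 20 log₁₀(0.14613) ≈ -16.71 dB
∠L = 171.52° − 94.74° = 76.78°

-16.7 dB, 76.8°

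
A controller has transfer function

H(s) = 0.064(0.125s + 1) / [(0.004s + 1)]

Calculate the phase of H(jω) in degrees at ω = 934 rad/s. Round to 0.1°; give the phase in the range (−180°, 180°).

At ω = 934 rad/s:
zero (1 + j934·0.125) = 1 + j116.75 → |·| ≈ 116.75, ∠ ≈ 89.51°
pole (1 + j934·0.004) = 1 + j3.736 → |·| ≈ 3.8675, ∠ ≈ 75.02°
∠H = (89.51°) − (75.02°) = 14.49°

14.5°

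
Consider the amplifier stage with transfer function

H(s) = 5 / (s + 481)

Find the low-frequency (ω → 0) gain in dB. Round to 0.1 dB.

-39.7 dB

H(0) = 5 / 481 ≈ 0.010395
20 log₁₀(0.010395) ≈ -39.66 dB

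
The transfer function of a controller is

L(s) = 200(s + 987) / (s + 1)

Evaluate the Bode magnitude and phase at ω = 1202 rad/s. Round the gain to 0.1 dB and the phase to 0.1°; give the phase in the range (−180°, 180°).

48.3 dB, -39.3°

At s = jω = j1202:
zero (s+987): 987 + j1202 → |·| = √(987²+1202²) = √2418973 ≈ 1555.3, ∠ = arctan(1202/987) ≈ 50.61°
pole (s+1): 1 + j1202 → |·| = √(1²+1202²) = √1444805 ≈ 1202, ∠ = arctan(1202/1) ≈ 89.95°
|L| = 200 · 1555.3 / 1202 ≈ 258.79
Gain = 20 log₁₀(258.79) ≈ 48.26 dB
∠L = 50.61° − 89.95° = -39.34°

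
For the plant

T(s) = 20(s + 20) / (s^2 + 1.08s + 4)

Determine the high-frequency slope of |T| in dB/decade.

-20 dB/decade

Each pole contributes −20 dB/decade at high frequency; each zero contributes +20 dB/decade.
Net: 1 zero(s) − 2 pole(s) → -20 dB/decade.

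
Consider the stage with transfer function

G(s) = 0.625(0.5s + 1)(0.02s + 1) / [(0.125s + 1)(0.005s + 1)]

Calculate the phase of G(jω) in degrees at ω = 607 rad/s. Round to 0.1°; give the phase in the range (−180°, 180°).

At ω = 607 rad/s:
zero (1 + j607·0.5) = 1 + j303.5 → |·| ≈ 303.5, ∠ ≈ 89.81°
zero (1 + j607·0.02) = 1 + j12.14 → |·| ≈ 12.181, ∠ ≈ 85.29°
pole (1 + j607·0.125) = 1 + j75.875 → |·| ≈ 75.882, ∠ ≈ 89.24°
pole (1 + j607·0.005) = 1 + j3.035 → |·| ≈ 3.1955, ∠ ≈ 71.76°
∠G = (89.81° + 85.29°) − (89.24° + 71.76°) = 14.10°

14.1°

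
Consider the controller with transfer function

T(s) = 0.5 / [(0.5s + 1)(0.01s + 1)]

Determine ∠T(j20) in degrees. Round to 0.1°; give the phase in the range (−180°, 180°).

-95.6°

At ω = 20 rad/s:
pole (1 + j20·0.5) = 1 + j10 → |·| ≈ 10.05, ∠ ≈ 84.29°
pole (1 + j20·0.01) = 1 + j0.2 → |·| ≈ 1.0198, ∠ ≈ 11.31°
∠T = (0°) − (84.29° + 11.31°) = -95.60°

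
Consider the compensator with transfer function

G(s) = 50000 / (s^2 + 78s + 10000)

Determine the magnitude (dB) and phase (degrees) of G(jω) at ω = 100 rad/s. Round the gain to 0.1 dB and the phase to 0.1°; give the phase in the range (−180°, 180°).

16.1 dB, -90.0°

At s = jω = j100:
quadratic: (j100)² + 78·j100 + 10000 = 0 + j7800 → |·| ≈ 7800, ∠ ≈ 90.00°
|G| = 50000 / 7800 ≈ 6.4103
Gain = 20 log₁₀(6.4103) ≈ 16.14 dB
∠G = 0.00° − 90.00° = -90.00°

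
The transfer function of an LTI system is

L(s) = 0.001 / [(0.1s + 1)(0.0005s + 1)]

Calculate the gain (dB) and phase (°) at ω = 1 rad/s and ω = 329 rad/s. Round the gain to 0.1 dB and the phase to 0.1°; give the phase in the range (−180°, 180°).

At ω = 1 rad/s:
pole (1 + j1·0.1) = 1 + j0.1 → |·| ≈ 1.005, ∠ ≈ 5.71°
pole (1 + j1·0.0005) = 1 + j0.0005 → |·| ≈ 1, ∠ ≈ 0.03°
|L| = 0.001 · 1 / (1.005 · 1) ≈ 0.00099502
Gain = 20 log₁₀(0.00099502) ≈ -60.04 dB
∠L = (0°) − (5.71° + 0.03°) = -5.74°

At ω = 329 rad/s:
pole (1 + j329·0.1) = 1 + j32.9 → |·| ≈ 32.915, ∠ ≈ 88.26°
pole (1 + j329·0.0005) = 1 + j0.1645 → |·| ≈ 1.0134, ∠ ≈ 9.34°
|L| = 0.001 · 1 / (32.915 · 1.0134) ≈ 2.998e-05
Gain = 20 log₁₀(2.998e-05) ≈ -90.46 dB
∠L = (0°) − (88.26° + 9.34°) = -97.60°

ω = 1: -60.0 dB, -5.7°; ω = 329: -90.5 dB, -97.6°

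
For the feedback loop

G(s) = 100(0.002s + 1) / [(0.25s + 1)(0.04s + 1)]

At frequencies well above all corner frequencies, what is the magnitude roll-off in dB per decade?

Each pole contributes −20 dB/decade at high frequency; each zero contributes +20 dB/decade.
Net: 1 zero(s) − 2 pole(s) → -20 dB/decade.

-20 dB/decade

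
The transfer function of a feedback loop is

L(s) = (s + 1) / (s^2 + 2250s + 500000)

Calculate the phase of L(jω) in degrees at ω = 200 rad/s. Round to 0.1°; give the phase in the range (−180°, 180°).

45.3°

Substitute s = j200:
Numerator: (j200) + 1 = 1 + j200
Denominator: (j200)^2 + 2250(j200) + 500000 = 460000 + j450000
|N| = √(1² + 200²) ≈ 200, ∠N ≈ 89.71°
|D| = √(460000² + 450000²) ≈ 6.4351e+05, ∠D ≈ 44.37°
∠L = 89.71° − 44.37° = 45.34°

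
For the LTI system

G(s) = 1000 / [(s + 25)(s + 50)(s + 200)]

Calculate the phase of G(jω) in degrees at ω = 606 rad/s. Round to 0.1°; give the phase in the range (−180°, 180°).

At s = jω = j606:
pole (s+25): 25 + j606 → |·| = √(25²+606²) = √367861 ≈ 606.52, ∠ = arctan(606/25) ≈ 87.64°
pole (s+50): 50 + j606 → |·| = √(50²+606²) = √369736 ≈ 608.06, ∠ = arctan(606/50) ≈ 85.28°
pole (s+200): 200 + j606 → |·| = √(200²+606²) = √407236 ≈ 638.15, ∠ = arctan(606/200) ≈ 71.74°
∠G = 0.00° − 244.66° = -244.66° ≡ 115.34° (principal value)

115.3°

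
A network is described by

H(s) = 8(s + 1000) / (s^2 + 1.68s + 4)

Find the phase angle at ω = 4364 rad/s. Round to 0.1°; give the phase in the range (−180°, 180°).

At s = jω = j4364:
zero (s+1000): 1000 + j4364 → |·| = √(1000²+4364²) = √20044496 ≈ 4477.1, ∠ = arctan(4364/1000) ≈ 77.09°
quadratic: (j4364)² + 1.68·j4364 + 4 = -19044492 + j7331.52 → |·| ≈ 1.9044e+07, ∠ ≈ 179.98°
∠H = 77.09° − 179.98° = -102.89°

-102.9°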